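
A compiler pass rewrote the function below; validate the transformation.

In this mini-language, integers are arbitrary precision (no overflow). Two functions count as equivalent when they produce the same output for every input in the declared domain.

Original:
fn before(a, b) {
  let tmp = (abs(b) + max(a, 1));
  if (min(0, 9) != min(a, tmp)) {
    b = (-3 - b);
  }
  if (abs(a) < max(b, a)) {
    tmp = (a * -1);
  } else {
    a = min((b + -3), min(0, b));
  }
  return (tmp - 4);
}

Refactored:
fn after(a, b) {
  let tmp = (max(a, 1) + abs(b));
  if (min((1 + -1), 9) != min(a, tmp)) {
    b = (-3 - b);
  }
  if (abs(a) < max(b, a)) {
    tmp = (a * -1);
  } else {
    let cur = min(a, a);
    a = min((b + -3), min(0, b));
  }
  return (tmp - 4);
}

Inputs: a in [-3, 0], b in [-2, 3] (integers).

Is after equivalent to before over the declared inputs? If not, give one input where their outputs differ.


Side by side, the visible changes include: constant usage differs, arithmetic usage differs, local variable names differ, min/max/abs usage differs, statement counts differ.
Spot check at a=0, b=0 — before: tmp=1, then (min(0, 9) != min(a, tmp)) is false, then (abs(a) < max(b, a)) is false, then a=-3, then returns -3. after: tmp=1, then (min((1 + -1), 9) != min(a, tmp)) is false, then (abs(a) < max(b, a)) is false, then cur=0, then a=-3, then returns -3. Both give -3.
Across all 24 domain points the two functions coincide.
verdict: equivalent


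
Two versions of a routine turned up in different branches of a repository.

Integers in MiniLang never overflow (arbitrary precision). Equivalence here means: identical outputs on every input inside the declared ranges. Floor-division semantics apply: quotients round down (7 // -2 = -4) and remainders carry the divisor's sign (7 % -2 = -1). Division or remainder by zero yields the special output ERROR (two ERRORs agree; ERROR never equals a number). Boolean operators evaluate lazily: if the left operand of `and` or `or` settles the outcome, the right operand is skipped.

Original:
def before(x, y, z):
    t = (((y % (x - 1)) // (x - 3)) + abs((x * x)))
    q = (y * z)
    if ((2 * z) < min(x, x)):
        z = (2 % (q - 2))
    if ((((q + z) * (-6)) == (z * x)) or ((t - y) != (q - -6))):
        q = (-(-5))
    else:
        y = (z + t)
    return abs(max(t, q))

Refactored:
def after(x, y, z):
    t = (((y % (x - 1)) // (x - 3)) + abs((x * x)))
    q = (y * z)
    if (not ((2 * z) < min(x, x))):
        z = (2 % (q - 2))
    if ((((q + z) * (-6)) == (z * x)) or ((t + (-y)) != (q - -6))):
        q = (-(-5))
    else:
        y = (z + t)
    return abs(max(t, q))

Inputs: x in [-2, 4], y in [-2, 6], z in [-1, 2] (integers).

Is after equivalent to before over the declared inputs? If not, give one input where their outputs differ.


At x=-2, y=-2, z=-1: before gives 5, after gives ERROR.
verdict: not equivalent; witness: x=-2, y=-2, z=-1


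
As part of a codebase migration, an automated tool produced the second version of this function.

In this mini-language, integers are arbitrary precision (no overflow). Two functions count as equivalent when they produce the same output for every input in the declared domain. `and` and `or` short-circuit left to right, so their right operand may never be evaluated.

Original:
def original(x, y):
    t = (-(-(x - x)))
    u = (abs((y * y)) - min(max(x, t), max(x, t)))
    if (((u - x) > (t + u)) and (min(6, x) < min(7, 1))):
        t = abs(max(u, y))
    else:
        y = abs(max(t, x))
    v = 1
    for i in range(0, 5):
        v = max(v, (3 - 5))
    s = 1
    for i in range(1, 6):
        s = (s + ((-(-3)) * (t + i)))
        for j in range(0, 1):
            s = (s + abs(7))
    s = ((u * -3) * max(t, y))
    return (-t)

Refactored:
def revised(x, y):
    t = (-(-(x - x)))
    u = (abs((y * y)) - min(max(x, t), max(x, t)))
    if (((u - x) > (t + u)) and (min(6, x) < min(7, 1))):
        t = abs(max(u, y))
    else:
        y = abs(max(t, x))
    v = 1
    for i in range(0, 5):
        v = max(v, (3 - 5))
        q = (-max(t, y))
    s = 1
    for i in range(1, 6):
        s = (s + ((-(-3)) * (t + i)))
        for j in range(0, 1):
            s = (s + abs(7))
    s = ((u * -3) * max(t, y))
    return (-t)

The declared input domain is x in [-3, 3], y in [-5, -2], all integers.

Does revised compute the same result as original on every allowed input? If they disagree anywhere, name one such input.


Equivalent — the differences include min/max/abs usage differs, plus statement counts differ, plus local variable names differ, yet no declared input distinguishes the two.
One worked example (x=2, y=-3) — original: t := 0 | u := 7 | (((u - x) > (t + u)) and (min(6, x) < min(7, 1))): false | y := 2 | v := 1 | iter i=0: | v := 1 | iter i=1: | v := 1 | iter i=2: | v := 1 | iter i=3: | v := 1 | iter i=4: | v := 1 | s := 1 | iter i=1: | s := 4 | iter j=0: | s := 11 | iter i=2: | s := 17 | iter j=0: | s := 24 | iter i=3: | s := 33 | iter j=0: | s := 40 | iter i=4: | s := 52 | iter j=0: | s := 59 | iter i=5: | s := 74 | iter j=0: | s := 81 | s := -42 | result 0; revised: t := 0 | u := 7 | (((u - x) > (t + u)) and (min(6, x) < min(7, 1))): false | y := 2 | v := 1 | iter i=0: | v := 1 | q := -2 | iter i=1: | v := 1 | q := -2 | iter i=2: | v := 1 | q := -2 | iter i=3: | v := 1 | q := -2 | iter i=4: | v := 1 | q := -2 | s := 1 | iter i=1: | s := 4 | iter j=0: | s := 11 | iter i=2: | s := 17 | iter j=0: | s := 24 | iter i=3: | s := 33 | iter j=0: | s := 40 | iter i=4: | s := 52 | iter j=0: | s := 59 | iter i=5: | s := 74 | iter j=0: | s := 81 | s := -42 | result 0; agreement on 0.
Across all 28 domain points the two functions coincide.
verdict: equivalent


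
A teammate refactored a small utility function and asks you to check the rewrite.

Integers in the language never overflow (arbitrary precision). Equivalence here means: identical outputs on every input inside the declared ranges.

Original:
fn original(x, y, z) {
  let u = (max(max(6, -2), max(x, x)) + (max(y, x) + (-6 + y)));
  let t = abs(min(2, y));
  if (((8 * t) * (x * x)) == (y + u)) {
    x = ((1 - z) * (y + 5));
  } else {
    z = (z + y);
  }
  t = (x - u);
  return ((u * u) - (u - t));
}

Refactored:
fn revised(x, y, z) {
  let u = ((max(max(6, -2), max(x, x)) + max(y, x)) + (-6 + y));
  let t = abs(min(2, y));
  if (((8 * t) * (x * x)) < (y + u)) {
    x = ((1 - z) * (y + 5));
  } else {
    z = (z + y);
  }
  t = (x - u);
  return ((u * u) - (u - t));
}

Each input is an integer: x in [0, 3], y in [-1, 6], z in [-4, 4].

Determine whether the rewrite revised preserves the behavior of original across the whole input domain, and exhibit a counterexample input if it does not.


On input x=0, y=0, z=-4, original returns 25 while revised returns 0.
verdict: not equivalent; witness: x=0, y=0, z=-4


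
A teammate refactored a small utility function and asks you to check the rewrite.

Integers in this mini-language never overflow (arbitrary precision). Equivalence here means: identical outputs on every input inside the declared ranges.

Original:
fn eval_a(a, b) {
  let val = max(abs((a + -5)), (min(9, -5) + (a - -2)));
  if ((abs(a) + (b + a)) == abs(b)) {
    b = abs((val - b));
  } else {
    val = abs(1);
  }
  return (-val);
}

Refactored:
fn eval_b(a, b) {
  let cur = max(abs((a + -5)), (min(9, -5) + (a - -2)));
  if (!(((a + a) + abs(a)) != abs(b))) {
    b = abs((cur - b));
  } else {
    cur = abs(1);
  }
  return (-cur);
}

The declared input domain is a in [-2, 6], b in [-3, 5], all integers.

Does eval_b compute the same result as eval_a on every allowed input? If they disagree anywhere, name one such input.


a=-2, b=0 yields -7 from eval_a but -1 from eval_b.
verdict: not equivalent; witness: a=-2, b=0


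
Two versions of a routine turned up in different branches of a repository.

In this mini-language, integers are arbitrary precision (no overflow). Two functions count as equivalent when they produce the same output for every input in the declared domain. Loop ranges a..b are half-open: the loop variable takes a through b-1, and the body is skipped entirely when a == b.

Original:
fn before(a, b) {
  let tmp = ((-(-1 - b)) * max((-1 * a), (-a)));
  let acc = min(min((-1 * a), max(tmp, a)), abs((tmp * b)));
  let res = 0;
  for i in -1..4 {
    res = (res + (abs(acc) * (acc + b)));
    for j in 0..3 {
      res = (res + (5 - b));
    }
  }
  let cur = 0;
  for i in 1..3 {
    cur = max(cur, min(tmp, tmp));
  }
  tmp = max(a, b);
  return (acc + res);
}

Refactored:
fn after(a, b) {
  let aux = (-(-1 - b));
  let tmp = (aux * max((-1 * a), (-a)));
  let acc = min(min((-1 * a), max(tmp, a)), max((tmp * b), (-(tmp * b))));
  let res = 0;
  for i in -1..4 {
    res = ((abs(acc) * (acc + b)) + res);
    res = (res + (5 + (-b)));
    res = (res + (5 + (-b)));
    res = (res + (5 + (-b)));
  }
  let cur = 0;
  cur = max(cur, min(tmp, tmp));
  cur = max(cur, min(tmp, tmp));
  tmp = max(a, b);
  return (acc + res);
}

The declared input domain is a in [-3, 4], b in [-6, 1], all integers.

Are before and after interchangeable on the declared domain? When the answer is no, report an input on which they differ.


Changes here: constant usage differs; also local variable names differ; also arithmetic usage differs; also min/max/abs usage differs; also statement counts differ; also loop structure differs; the full 64-point sweep finds no disagreement.
verdict: equivalent


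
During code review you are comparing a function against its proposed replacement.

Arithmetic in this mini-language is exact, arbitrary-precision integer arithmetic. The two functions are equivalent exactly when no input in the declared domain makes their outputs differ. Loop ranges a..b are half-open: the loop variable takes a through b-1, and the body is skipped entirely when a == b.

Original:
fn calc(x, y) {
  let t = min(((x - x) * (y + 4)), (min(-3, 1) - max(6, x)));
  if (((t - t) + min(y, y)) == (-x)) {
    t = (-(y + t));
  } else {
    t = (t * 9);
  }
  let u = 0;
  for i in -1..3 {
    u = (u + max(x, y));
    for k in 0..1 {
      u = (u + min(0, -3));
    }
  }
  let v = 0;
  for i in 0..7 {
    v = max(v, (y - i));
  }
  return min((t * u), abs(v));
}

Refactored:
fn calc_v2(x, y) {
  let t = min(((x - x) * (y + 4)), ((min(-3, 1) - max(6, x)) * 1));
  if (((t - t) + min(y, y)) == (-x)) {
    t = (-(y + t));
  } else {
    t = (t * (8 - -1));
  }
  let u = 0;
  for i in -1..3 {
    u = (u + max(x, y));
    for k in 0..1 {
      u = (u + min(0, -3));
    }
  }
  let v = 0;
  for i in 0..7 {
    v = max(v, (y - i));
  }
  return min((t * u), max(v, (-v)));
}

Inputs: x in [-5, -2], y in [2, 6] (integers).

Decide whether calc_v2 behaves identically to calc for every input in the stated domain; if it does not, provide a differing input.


Comparing the listings, the differences include: arithmetic usage differs, plus min/max/abs usage differs, plus constant usage differs.
Spot check at x=-5, y=6 — calc: t = -9; (((t - t) + min(y, y)) == (-x)) -> false; t = -81; u = 0; [i=-1]; u = 6; [k=0]; u = 3; [i=0]; u = 9; [k=0]; u = 6; [i=1]; u = 12; [k=0]; u = 9; [i=2]; u = 15; [k=0]; u = 12; v = 0; [i=0]; v = 6; [i=1]; v = 6; [i=2]; v = 6; [i=3]; v = 6; [i=4]; v = 6; [i=5]; v = 6; [i=6]; v = 6; return -972. calc_v2: t = -9; (((t - t) + min(y, y)) == (-x)) -> false; t = -81; u = 0; [i=-1]; u = 6; [k=0]; u = 3; [i=0]; u = 9; [k=0]; u = 6; [i=1]; u = 12; [k=0]; u = 9; [i=2]; u = 15; [k=0]; u = 12; v = 0; [i=0]; v = 6; [i=1]; v = 6; [i=2]; v = 6; [i=3]; v = 6; [i=4]; v = 6; [i=5]; v = 6; [i=6]; v = 6; return -972. Both give -972.
Across all 20 domain points the two functions coincide.
verdict: equivalent


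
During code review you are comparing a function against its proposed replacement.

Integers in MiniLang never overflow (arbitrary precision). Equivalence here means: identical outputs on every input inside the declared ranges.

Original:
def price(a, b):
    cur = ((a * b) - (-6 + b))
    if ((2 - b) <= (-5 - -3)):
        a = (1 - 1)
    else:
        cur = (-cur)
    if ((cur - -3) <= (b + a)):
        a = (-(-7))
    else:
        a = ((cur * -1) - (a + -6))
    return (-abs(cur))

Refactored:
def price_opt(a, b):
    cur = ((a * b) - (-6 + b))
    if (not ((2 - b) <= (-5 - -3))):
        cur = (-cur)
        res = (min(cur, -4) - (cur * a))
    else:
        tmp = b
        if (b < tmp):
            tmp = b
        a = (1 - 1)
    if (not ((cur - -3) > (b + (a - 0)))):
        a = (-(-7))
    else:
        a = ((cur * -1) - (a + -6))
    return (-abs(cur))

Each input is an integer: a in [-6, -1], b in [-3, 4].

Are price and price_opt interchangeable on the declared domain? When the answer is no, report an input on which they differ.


Side by side, the visible changes include: constant usage differs, and comparison usage differs, and local variable names differ, and statement counts differ, and boolean connective usage differs, and branching structure differs, and min/max/abs usage differs, and arithmetic usage differs.
As a probe, take a=-1, b=0: price runs cur=6, then ((2 - b) <= (-5 - -3)) is false, then cur=-6, then ((cur - -3) <= (b + a)) is true, then a=7, then returns -6; price_opt runs cur=6, then (not ((2 - b) <= (-5 - -3))) is true, then cur=-6, then res=-12, then (not ((cur - -3) > (b + (a - 0)))) is true, then a=7, then returns -6; both end at -6.
Checked all 48 inputs in the declared domain: the outputs agree on every one.
verdict: equivalent


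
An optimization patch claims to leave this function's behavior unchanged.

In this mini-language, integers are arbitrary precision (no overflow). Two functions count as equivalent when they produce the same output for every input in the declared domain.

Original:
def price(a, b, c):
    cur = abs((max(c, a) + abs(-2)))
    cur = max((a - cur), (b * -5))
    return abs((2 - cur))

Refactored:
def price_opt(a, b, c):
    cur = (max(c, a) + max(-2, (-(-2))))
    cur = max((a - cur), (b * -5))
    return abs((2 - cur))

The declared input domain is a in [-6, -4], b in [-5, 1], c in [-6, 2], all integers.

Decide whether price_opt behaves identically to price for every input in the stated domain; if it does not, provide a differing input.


a=-6, b=1, c=-6 yields 7 from price but 4 from price_opt.
verdict: not equivalent; witness: a=-6, b=1, c=-6


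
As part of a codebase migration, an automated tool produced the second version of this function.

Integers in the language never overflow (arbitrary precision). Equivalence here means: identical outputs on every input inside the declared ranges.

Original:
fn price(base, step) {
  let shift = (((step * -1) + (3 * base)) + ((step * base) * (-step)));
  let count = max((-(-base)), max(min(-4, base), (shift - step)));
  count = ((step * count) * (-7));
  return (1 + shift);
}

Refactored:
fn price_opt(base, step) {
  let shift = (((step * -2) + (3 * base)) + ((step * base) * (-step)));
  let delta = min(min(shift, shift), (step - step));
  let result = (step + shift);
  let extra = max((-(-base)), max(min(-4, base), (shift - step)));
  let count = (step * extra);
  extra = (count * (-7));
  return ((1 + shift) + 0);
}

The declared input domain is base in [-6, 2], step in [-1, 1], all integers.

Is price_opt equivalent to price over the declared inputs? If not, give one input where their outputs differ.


Run the pair on base=-6, step=-1.
price: shift becomes -11; next count becomes -6; next count becomes -42; next final value -10
price_opt: shift becomes -10; next delta becomes -10; next result becomes -11; next extra becomes -6; next count becomes 6; next extra becomes -42; next final value -9
-10 != -9, so the rewrite changes behavior.
verdict: not equivalent; witness: base=-6, step=-1


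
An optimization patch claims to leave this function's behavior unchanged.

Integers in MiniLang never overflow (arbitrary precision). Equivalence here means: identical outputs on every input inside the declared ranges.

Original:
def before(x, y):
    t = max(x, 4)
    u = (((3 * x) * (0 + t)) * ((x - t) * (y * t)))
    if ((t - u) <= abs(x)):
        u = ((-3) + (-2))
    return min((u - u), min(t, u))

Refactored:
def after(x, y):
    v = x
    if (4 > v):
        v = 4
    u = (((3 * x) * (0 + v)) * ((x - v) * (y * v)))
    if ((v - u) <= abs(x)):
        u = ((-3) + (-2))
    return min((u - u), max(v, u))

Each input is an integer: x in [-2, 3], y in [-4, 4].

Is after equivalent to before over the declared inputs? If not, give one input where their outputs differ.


Input x=-2, y=-4: -2304 from before versus 0 from after.
verdict: not equivalent; witness: x=-2, y=-4


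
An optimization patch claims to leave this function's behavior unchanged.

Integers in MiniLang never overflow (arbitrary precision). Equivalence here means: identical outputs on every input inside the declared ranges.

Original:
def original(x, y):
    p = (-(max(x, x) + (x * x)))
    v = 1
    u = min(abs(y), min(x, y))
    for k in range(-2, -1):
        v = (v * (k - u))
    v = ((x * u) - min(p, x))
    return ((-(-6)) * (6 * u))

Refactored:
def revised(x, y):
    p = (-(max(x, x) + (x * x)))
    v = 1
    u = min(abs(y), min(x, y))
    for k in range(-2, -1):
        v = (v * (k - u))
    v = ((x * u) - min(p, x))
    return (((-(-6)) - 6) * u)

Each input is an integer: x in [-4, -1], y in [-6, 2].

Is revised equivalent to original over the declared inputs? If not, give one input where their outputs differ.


Consider the input x=-4, y=-6.
original: p=-12, then v=1, then u=-6, then (k=-2), then v=4, then v=36, then returns -216
revised: p=-12, then v=1, then u=-6, then (k=-2), then v=4, then v=36, then returns 0
-216 and 0 differ, so these are not the same function on this domain.
verdict: not equivalent; witness: x=-4, y=-6


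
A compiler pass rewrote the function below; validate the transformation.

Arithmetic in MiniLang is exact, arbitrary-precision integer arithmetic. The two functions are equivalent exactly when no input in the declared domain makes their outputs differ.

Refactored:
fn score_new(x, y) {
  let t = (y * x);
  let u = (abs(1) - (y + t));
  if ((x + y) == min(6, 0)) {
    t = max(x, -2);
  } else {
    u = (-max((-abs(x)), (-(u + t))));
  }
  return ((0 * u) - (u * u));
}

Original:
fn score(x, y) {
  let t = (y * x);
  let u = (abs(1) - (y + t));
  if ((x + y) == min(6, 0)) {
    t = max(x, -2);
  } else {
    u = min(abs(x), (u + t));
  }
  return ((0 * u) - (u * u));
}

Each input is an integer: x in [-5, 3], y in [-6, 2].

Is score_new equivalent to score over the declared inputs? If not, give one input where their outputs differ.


Although min/max/abs usage differs, 81/81 inputs agree.
verdict: equivalent


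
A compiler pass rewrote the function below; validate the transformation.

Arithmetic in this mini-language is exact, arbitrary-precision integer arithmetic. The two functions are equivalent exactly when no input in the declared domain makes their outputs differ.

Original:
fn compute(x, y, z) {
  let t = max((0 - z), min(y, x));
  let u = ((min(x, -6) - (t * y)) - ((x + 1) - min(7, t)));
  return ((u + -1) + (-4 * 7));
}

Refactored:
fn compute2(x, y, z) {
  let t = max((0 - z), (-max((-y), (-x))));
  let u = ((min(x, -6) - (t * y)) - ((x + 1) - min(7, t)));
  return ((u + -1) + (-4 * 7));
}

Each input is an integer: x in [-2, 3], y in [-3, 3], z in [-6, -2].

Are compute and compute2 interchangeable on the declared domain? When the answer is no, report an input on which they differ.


Comparing the listings, the differences include: min/max/abs usage differs.
Spot check at x=2, y=1, z=-2 — compute: t=2, then u=-9, then returns -38. compute2: t=2, then u=-9, then returns -38. Both give -38.
Across all 210 domain points the two functions coincide.
verdict: equivalent


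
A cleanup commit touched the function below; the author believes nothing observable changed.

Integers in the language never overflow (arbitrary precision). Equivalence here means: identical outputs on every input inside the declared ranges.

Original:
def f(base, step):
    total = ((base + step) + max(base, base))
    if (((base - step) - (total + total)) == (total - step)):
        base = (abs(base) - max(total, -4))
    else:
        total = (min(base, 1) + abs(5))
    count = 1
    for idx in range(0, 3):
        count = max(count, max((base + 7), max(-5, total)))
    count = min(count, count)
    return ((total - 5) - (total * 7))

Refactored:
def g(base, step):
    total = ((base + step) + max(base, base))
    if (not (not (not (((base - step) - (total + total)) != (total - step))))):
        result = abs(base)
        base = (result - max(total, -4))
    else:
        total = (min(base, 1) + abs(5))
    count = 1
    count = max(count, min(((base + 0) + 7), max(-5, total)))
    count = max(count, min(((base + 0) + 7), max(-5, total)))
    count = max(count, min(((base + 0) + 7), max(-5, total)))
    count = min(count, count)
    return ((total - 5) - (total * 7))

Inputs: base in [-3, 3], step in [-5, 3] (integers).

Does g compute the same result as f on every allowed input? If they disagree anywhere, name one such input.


Equivalent. Whatever the rewrite altered, no input in the stated domain can expose a difference.
Checked all 63 inputs in the declared domain: the outputs agree on every one.
As a probe, take base=-3, step=-2: f runs total = -8; (((base - step) - (total + total)) == (total - step)) -> false; total = 2; count = 1; [idx=0]; count = 4; [idx=1]; count = 4; [idx=2]; count = 4; count = 4; return -17; g runs total = -8; (not (not (not (((base - step) - (total + total)) != (total - step))))) -> false; total = 2; count = 1; count = 2; count = 2; count = 2; count = 2; return -17; both end at -17.
verdict: equivalent


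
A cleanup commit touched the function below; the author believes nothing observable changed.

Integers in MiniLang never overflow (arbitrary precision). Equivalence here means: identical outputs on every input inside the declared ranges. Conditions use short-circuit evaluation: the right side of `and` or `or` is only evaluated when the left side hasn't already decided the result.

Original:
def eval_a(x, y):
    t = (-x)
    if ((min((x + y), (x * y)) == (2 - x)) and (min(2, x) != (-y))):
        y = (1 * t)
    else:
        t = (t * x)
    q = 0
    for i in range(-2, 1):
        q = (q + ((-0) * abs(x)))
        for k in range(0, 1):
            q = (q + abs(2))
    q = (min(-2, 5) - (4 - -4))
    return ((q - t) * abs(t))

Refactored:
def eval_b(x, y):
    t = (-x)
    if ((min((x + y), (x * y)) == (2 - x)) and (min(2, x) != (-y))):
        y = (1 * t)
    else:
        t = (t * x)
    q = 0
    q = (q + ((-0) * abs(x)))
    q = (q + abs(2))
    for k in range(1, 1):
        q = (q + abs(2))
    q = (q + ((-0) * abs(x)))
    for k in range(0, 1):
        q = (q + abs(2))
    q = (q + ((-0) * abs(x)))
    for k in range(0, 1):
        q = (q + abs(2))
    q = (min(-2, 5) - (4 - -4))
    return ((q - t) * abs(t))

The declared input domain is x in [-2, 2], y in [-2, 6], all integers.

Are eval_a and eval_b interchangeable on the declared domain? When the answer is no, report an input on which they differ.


Behavior is preserved: although statement counts differ; also local variable names differ; also arithmetic usage differs; also loop structure differs; also constant usage differs; also min/max/abs usage differs, the outputs never diverge.
Spot check at x=2, y=1 — eval_a: t = -2; ((min((x + y), (x * y)) == (2 - x)) and (min(2, x) != (-y))) -> false; t = -4; q = 0; [i=-2]; q = 0; [k=0]; q = 2; [i=-1]; q = 2; [k=0]; q = 4; [i=0]; q = 4; [k=0]; q = 6; q = -10; return -24. eval_b: t = -2; ((min((x + y), (x * y)) == (2 - x)) and (min(2, x) != (-y))) -> false; t = -4; q = 0; q = 0; q = 2; the k loop: no iterations; q = 2; [k=0]; q = 4; q = 4; [k=0]; q = 6; q = -10; return -24. Both give -24.
Sweeping the whole domain (45 inputs) finds no disagreement.
verdict: equivalent


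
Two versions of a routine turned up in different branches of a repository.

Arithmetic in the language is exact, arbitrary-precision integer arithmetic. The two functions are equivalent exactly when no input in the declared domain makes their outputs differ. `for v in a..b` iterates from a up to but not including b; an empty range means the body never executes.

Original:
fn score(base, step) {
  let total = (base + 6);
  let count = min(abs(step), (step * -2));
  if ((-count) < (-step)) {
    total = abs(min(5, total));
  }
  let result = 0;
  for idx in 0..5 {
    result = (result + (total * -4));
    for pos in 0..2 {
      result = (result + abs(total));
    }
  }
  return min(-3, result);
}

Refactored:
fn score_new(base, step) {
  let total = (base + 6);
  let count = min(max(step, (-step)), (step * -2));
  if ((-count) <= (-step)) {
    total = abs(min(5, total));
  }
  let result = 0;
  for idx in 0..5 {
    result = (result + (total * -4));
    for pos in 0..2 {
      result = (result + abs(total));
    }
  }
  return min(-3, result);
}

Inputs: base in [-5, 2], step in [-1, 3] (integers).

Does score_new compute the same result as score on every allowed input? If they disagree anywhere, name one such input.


Evaluate both at base=0, step=0.
score: total := 6 | count := 0 | ((-count) < (-step)): false | result := 0 | iter idx=0: | result := -24 | iter pos=0: | result := -18 | iter pos=1: | result := -12 | iter idx=1: | result := -36 | iter pos=0: | result := -30 | iter pos=1: | result := -24 | iter idx=2: | result := -48 | iter pos=0: | result := -42 | iter pos=1: | result := -36 | iter idx=3: | result := -60 | iter pos=0: | result := -54 | iter pos=1: | result := -48 | iter idx=4: | result := -72 | iter pos=0: | result := -66 | iter pos=1: | result := -60 | result -60
score_new: total := 6 | count := 0 | ((-count) <= (-step)): true | total := 5 | result := 0 | iter idx=0: | result := -20 | iter pos=0: | result := -15 | iter pos=1: | result := -10 | iter idx=1: | result := -30 | iter pos=0: | result := -25 | iter pos=1: | result := -20 | iter idx=2: | result := -40 | iter pos=0: | result := -35 | iter pos=1: | result := -30 | iter idx=3: | result := -50 | iter pos=0: | result := -45 | iter pos=1: | result := -40 | iter idx=4: | result := -60 | iter pos=0: | result := -55 | iter pos=1: | result := -50 | result -50
-60 and -50 differ, so these are not the same function on this domain.
verdict: not equivalent; witness: base=0, step=0


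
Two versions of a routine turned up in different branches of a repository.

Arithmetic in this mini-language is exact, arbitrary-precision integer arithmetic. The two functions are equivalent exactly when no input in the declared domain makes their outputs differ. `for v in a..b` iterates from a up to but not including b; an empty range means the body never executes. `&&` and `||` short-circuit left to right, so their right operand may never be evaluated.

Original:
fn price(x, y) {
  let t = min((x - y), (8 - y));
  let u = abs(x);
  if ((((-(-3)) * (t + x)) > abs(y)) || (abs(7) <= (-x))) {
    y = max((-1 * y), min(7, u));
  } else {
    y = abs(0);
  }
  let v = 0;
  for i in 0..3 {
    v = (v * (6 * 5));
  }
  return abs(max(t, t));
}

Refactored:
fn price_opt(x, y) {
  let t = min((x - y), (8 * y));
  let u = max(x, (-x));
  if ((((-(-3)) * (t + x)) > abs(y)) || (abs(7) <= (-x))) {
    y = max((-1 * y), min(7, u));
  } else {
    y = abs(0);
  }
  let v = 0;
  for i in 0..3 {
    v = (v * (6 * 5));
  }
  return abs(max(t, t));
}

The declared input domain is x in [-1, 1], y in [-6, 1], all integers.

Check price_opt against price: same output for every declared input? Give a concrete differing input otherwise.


Consider the input x=-1, y=-6.
price: t becomes 5; next u becomes 1; next ((((-(-3)) * (t + x)) > abs(y)) || (abs(7) <= (-x))) evaluates to true; next y becomes 6; next v becomes 0; next at i=0:; next v becomes 0; next at i=1:; next v becomes 0; next at i=2:; next v becomes 0; next final value 5
price_opt: t becomes -48; next u becomes 1; next ((((-(-3)) * (t + x)) > abs(y)) || (abs(7) <= (-x))) evaluates to false; next y becomes 0; next v becomes 0; next at i=0:; next v becomes 0; next at i=1:; next v becomes 0; next at i=2:; next v becomes 0; next final value 48
5 != 48, so the rewrite changes behavior.
verdict: not equivalent; witness: x=-1, y=-6


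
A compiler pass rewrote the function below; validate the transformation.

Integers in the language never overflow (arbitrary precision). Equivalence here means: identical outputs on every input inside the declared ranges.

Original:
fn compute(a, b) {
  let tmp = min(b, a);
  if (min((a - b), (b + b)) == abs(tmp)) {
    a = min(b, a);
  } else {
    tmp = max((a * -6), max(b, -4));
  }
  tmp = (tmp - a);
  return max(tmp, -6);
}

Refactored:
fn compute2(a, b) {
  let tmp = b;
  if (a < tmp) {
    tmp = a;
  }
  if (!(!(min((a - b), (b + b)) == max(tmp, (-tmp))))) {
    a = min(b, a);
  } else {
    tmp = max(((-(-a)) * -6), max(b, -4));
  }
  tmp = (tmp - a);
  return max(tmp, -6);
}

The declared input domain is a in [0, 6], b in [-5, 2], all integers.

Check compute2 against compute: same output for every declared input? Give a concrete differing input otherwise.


Side by side, the visible changes include: statement counts differ; also boolean connective usage differs; also comparison usage differs; also branching structure differs; also min/max/abs usage differs.
One worked example (a=0, b=-1) — compute: tmp = -1; (min((a - b), (b + b)) == abs(tmp)) -> false; tmp = 0; tmp = 0; return 0; compute2: tmp = -1; (a < tmp) -> false; (!(!(min((a - b), (b + b)) == max(tmp, (-tmp))))) -> false; tmp = 0; tmp = 0; return 0; agreement on 0.
Checked all 56 inputs in the declared domain: the outputs agree on every one.
verdict: equivalent


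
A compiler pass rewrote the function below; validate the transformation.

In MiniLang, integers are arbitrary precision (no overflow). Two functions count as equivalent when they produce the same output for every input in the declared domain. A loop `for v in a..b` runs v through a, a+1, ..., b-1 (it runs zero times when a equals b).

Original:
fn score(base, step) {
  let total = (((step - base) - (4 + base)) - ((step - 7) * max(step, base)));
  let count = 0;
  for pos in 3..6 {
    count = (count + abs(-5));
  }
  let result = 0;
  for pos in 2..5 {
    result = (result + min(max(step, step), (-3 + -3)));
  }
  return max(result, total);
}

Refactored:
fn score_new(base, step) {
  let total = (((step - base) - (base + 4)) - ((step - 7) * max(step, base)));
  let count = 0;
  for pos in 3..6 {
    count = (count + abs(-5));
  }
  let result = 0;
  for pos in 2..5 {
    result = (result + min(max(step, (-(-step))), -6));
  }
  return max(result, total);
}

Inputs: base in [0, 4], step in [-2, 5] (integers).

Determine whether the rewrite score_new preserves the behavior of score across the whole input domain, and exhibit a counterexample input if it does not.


This is a faithful refactor — constant usage differs; and arithmetic usage differs, but the computed results match everywhere.
One worked example (base=4, step=0) — score: total becomes 16; next count becomes 0; next at pos=3:; next count becomes 5; next at pos=4:; next count becomes 10; next at pos=5:; next count becomes 15; next result becomes 0; next at pos=2:; next result becomes -6; next at pos=3:; next result becomes -12; next at pos=4:; next result becomes -18; next final value 16; score_new: total becomes 16; next count becomes 0; next at pos=3:; next count becomes 5; next at pos=4:; next count becomes 10; next at pos=5:; next count becomes 15; next result becomes 0; next at pos=2:; next result becomes -6; next at pos=3:; next result becomes -12; next at pos=4:; next result becomes -18; next final value 16; agreement on 16.
Every one of the 40 inputs gives matching results.
verdict: equivalent


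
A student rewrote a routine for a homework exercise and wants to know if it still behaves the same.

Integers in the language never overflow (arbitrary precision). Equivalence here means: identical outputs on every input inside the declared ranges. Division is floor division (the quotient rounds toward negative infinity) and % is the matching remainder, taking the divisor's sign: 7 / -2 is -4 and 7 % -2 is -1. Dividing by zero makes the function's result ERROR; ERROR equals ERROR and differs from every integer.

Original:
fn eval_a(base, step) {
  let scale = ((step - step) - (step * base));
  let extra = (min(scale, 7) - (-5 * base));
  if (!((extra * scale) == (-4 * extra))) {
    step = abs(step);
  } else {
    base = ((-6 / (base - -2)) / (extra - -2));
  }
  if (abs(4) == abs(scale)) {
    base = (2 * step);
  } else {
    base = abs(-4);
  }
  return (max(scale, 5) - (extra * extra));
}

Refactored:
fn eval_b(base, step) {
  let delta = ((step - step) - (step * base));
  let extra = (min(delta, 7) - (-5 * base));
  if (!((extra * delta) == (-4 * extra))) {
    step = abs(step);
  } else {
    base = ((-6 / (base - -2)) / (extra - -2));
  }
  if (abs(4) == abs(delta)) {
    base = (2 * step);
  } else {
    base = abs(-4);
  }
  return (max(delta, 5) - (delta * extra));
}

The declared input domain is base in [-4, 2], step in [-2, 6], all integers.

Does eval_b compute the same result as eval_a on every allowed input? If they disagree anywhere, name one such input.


These are not equivalent — on base=-4, step=-2 the outputs split (-779 vs -219).
eval_a: scale becomes -8; next extra becomes -28; next (!((extra * scale) == (-4 * extra))) evaluates to true; next step becomes 2; next (abs(4) == abs(scale)) evaluates to false; next base becomes 4; next final value -779
eval_b: delta becomes -8; next extra becomes -28; next (!((extra * delta) == (-4 * extra))) evaluates to true; next step becomes 2; next (abs(4) == abs(delta)) evaluates to false; next base becomes 4; next final value -219
verdict: not equivalent; witness: base=-4, step=-2


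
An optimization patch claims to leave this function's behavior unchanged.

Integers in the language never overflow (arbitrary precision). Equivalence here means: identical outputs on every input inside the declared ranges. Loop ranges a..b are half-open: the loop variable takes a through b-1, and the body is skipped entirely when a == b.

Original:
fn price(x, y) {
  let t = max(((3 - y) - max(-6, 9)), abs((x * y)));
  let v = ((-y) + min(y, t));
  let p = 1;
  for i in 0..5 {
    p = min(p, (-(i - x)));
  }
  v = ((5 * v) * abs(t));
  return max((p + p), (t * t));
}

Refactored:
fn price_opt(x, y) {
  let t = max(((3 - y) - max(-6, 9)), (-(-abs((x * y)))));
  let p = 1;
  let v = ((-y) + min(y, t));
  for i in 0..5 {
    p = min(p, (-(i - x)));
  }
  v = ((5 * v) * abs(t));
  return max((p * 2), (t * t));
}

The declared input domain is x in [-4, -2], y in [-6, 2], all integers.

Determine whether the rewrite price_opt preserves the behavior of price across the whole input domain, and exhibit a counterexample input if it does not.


Equivalent — the differences include constant usage differs; also arithmetic usage differs, yet no declared input distinguishes the two.
Spot check at x=-4, y=-6 — price: t=24, then v=0, then p=1, then (i=0), then p=-4, then (i=1), then p=-5, then (i=2), then p=-6, then (i=3), then p=-7, then (i=4), then p=-8, then v=0, then returns 576. price_opt: t=24, then p=1, then v=0, then (i=0), then p=-4, then (i=1), then p=-5, then (i=2), then p=-6, then (i=3), then p=-7, then (i=4), then p=-8, then v=0, then returns 576. Both give 576.
Sweeping the whole domain (27 inputs) finds no disagreement.
verdict: equivalent


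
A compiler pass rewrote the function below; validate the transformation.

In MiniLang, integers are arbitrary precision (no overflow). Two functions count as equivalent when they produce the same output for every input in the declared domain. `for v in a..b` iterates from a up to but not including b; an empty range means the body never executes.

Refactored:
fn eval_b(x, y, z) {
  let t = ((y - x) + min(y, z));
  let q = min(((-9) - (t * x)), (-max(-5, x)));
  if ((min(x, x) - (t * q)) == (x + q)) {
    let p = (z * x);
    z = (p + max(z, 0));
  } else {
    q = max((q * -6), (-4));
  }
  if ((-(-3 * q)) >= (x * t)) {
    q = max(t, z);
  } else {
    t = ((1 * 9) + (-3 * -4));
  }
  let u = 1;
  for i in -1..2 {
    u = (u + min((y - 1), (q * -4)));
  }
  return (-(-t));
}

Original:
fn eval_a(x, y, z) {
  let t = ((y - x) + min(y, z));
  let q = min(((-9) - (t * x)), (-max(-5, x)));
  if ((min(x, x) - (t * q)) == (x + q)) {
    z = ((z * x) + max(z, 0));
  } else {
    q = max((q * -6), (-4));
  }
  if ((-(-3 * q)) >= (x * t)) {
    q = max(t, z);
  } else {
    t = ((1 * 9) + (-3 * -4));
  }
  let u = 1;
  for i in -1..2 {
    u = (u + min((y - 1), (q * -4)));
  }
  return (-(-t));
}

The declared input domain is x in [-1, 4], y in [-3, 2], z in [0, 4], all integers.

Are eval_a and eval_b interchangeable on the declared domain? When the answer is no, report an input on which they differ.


The two versions differ — the changes include statement counts differ, and local variable names differ.
One worked example (x=0, y=-2, z=0) — eval_a: t becomes -4; next q becomes -9; next ((min(x, x) - (t * q)) == (x + q)) evaluates to false; next q becomes 54; next ((-(-3 * q)) >= (x * t)) evaluates to true; next q becomes 0; next u becomes 1; next at i=-1:; next u becomes -2; next at i=0:; next u becomes -5; next at i=1:; next u becomes -8; next final value -4; eval_b: t becomes -4; next q becomes -9; next ((min(x, x) - (t * q)) == (x + q)) evaluates to false; next q becomes 54; next ((-(-3 * q)) >= (x * t)) evaluates to true; next q becomes 0; next u becomes 1; next at i=-1:; next u becomes -2; next at i=0:; next u becomes -5; next at i=1:; next u becomes -8; next final value -4; agreement on -4.
Every one of the 180 inputs gives matching results.
verdict: equivalent


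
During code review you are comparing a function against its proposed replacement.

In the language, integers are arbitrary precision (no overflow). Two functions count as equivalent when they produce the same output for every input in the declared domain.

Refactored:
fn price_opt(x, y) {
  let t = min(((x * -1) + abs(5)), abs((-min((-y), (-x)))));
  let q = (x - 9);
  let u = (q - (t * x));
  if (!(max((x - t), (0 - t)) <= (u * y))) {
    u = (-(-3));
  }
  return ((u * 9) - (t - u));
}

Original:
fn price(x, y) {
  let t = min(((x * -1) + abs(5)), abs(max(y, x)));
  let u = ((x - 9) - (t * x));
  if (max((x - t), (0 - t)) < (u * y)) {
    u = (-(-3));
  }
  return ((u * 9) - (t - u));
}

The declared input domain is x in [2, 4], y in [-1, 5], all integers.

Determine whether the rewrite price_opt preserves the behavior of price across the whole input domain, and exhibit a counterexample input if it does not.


There is a counterexample at x=2, y=-1: 28 on one side, -112 on the other.
price: t=2, then u=-11, then (max((x - t), (0 - t)) < (u * y)) is true, then u=3, then returns 28
price_opt: t=2, then q=-7, then u=-11, then (!(max((x - t), (0 - t)) <= (u * y))) is false, then returns -112
verdict: not equivalent; witness: x=2, y=-1


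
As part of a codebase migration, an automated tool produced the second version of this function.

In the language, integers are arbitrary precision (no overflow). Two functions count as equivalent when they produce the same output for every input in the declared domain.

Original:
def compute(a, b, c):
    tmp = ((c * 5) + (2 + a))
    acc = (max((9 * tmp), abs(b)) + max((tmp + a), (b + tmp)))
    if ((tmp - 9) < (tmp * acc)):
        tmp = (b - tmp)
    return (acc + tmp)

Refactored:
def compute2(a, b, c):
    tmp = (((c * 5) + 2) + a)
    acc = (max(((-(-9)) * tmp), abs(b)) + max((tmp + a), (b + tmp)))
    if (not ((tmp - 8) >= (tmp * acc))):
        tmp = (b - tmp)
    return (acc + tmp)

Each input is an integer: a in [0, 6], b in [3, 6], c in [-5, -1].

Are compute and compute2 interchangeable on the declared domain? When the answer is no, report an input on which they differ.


Take a=0, b=5, c=-2.
compute: tmp becomes -8; next acc becomes 2; next ((tmp - 9) < (tmp * acc)) evaluates to true; next tmp becomes 13; next final value 15
compute2: tmp becomes -8; next acc becomes 2; next (not ((tmp - 8) >= (tmp * acc))) evaluates to false; next final value -6
15 and -6 differ, so these are not the same function on this domain.
verdict: not equivalent; witness: a=0, b=5, c=-2
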